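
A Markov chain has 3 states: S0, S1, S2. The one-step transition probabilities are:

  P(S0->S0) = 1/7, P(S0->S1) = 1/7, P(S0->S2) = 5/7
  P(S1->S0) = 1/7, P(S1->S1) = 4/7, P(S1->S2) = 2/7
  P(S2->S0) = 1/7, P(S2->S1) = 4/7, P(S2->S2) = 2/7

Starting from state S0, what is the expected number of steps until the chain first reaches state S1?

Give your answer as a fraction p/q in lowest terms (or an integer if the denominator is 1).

Let h_i = expected steps to first reach S1 from state i.
Boundary: h_S1 = 0.
First-step equations for the other states:
  h_S0 = 1 + 1/7*h_S0 + 1/7*h_S1 + 5/7*h_S2
  h_S2 = 1 + 1/7*h_S0 + 4/7*h_S1 + 2/7*h_S2

Substituting h_S1 = 0 and rearranging gives the linear system (I - Q) h = 1:
  [6/7, -5/7] . (h_S0, h_S2) = 1
  [-1/7, 5/7] . (h_S0, h_S2) = 1

Solving yields:
  h_S0 = 14/5
  h_S2 = 49/25

Starting state is S0, so the expected hitting time is h_S0 = 14/5.

Answer: 14/5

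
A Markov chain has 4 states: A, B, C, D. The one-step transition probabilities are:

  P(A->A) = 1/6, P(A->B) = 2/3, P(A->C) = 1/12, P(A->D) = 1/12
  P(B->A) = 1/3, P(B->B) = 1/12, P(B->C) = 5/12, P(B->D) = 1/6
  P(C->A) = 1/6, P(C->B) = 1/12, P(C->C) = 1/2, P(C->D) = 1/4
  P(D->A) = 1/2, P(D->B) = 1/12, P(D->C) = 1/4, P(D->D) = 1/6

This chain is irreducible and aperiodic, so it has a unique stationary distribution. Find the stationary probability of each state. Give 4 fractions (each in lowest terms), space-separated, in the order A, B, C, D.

The stationary distribution satisfies pi = pi * P, i.e.:
  pi_A = 1/6*pi_A + 1/3*pi_B + 1/6*pi_C + 1/2*pi_D
  pi_B = 2/3*pi_A + 1/12*pi_B + 1/12*pi_C + 1/12*pi_D
  pi_C = 1/12*pi_A + 5/12*pi_B + 1/2*pi_C + 1/4*pi_D
  pi_D = 1/12*pi_A + 1/6*pi_B + 1/4*pi_C + 1/6*pi_D
with normalization: pi_A + pi_B + pi_C + pi_D = 1.

Using the first 3 balance equations plus normalization, the linear system A*pi = b is:
  [-5/6, 1/3, 1/6, 1/2] . pi = 0
  [2/3, -11/12, 1/12, 1/12] . pi = 0
  [1/12, 5/12, -1/2, 1/4] . pi = 0
  [1, 1, 1, 1] . pi = 1

Solving yields:
  pi_A = 239/907
  pi_B = 215/907
  pi_C = 297/907
  pi_D = 156/907

Verification (pi * P):
  239/907*1/6 + 215/907*1/3 + 297/907*1/6 + 156/907*1/2 = 239/907 = pi_A  (ok)
  239/907*2/3 + 215/907*1/12 + 297/907*1/12 + 156/907*1/12 = 215/907 = pi_B  (ok)
  239/907*1/12 + 215/907*5/12 + 297/907*1/2 + 156/907*1/4 = 297/907 = pi_C  (ok)
  239/907*1/12 + 215/907*1/6 + 297/907*1/4 + 156/907*1/6 = 156/907 = pi_D  (ok)

Answer: 239/907 215/907 297/907 156/907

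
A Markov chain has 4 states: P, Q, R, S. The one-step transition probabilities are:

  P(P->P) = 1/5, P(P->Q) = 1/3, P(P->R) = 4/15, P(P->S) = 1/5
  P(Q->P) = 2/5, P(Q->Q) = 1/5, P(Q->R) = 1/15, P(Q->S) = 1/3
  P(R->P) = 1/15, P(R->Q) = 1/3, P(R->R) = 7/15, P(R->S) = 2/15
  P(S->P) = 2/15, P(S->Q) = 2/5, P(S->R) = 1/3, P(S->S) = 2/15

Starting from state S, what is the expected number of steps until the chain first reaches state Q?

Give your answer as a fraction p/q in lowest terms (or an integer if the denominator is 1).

Answer: 2715/997

Derivation:
Let h_i = expected steps to first reach Q from state i.
Boundary: h_Q = 0.
First-step equations for the other states:
  h_P = 1 + 1/5*h_P + 1/3*h_Q + 4/15*h_R + 1/5*h_S
  h_R = 1 + 1/15*h_P + 1/3*h_Q + 7/15*h_R + 2/15*h_S
  h_S = 1 + 2/15*h_P + 2/5*h_Q + 1/3*h_R + 2/15*h_S

Substituting h_Q = 0 and rearranging gives the linear system (I - Q) h = 1:
  [4/5, -4/15, -1/5] . (h_P, h_R, h_S) = 1
  [-1/15, 8/15, -2/15] . (h_P, h_R, h_S) = 1
  [-2/15, -1/3, 13/15] . (h_P, h_R, h_S) = 1

Solving yields:
  h_P = 2895/997
  h_R = 2910/997
  h_S = 2715/997

Starting state is S, so the expected hitting time is h_S = 2715/997.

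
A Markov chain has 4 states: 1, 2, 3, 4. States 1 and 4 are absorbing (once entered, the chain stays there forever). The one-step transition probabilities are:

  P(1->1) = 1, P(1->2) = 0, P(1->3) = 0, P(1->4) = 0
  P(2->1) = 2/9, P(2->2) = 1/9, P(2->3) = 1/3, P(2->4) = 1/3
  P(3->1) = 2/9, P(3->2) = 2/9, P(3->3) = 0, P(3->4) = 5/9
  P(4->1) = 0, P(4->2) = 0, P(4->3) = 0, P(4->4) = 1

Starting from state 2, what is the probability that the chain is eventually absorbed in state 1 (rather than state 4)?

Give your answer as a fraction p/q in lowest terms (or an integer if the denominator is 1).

Let a_i = P(absorbed in 1 | start in state i).
Boundary conditions: a_1 = 1, a_4 = 0.
For each transient state i, a_i = sum_j P(i->j) * a_j:
  a_2 = 2/9*a_1 + 1/9*a_2 + 1/3*a_3 + 1/3*a_4
  a_3 = 2/9*a_1 + 2/9*a_2 + 0*a_3 + 5/9*a_4

Substituting a_1 = 1 and a_4 = 0, rearrange to (I - Q) a = r where r[i] = P(i -> 1):
  [8/9, -1/3] . (a_2, a_3) = 2/9
  [-2/9, 1] . (a_2, a_3) = 2/9

Solving yields:
  a_2 = 4/11
  a_3 = 10/33

Starting state is 2, so the absorption probability is a_2 = 4/11.

Answer: 4/11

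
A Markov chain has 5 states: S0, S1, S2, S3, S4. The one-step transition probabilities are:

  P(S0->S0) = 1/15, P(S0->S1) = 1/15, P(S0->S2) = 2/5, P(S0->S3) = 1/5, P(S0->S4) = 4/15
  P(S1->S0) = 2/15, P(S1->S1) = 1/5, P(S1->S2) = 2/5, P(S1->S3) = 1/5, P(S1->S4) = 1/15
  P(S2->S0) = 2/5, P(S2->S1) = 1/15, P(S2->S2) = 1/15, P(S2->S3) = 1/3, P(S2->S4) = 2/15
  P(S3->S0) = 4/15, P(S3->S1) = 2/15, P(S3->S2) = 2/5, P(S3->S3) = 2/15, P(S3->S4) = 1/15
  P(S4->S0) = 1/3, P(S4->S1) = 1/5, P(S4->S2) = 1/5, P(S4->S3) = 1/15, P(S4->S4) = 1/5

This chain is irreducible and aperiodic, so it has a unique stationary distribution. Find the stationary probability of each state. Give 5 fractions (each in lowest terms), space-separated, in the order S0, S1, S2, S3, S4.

The stationary distribution satisfies pi = pi * P, i.e.:
  pi_S0 = 1/15*pi_S0 + 2/15*pi_S1 + 2/5*pi_S2 + 4/15*pi_S3 + 1/3*pi_S4
  pi_S1 = 1/15*pi_S0 + 1/5*pi_S1 + 1/15*pi_S2 + 2/15*pi_S3 + 1/5*pi_S4
  pi_S2 = 2/5*pi_S0 + 2/5*pi_S1 + 1/15*pi_S2 + 2/5*pi_S3 + 1/5*pi_S4
  pi_S3 = 1/5*pi_S0 + 1/5*pi_S1 + 1/3*pi_S2 + 2/15*pi_S3 + 1/15*pi_S4
  pi_S4 = 4/15*pi_S0 + 1/15*pi_S1 + 2/15*pi_S2 + 1/15*pi_S3 + 1/5*pi_S4
with normalization: pi_S0 + pi_S1 + pi_S2 + pi_S3 + pi_S4 = 1.

Using the first 4 balance equations plus normalization, the linear system A*pi = b is:
  [-14/15, 2/15, 2/5, 4/15, 1/3] . pi = 0
  [1/15, -4/5, 1/15, 2/15, 1/5] . pi = 0
  [2/5, 2/5, -14/15, 2/5, 1/5] . pi = 0
  [1/5, 1/5, 1/3, -13/15, 1/15] . pi = 0
  [1, 1, 1, 1, 1] . pi = 1

Solving yields:
  pi_S0 = 8119/32650
  pi_S1 = 1901/16325
  pi_S2 = 9033/32650
  pi_S3 = 3308/16325
  pi_S4 = 508/3265

Verification (pi * P):
  8119/32650*1/15 + 1901/16325*2/15 + 9033/32650*2/5 + 3308/16325*4/15 + 508/3265*1/3 = 8119/32650 = pi_S0  (ok)
  8119/32650*1/15 + 1901/16325*1/5 + 9033/32650*1/15 + 3308/16325*2/15 + 508/3265*1/5 = 1901/16325 = pi_S1  (ok)
  8119/32650*2/5 + 1901/16325*2/5 + 9033/32650*1/15 + 3308/16325*2/5 + 508/3265*1/5 = 9033/32650 = pi_S2  (ok)
  8119/32650*1/5 + 1901/16325*1/5 + 9033/32650*1/3 + 3308/16325*2/15 + 508/3265*1/15 = 3308/16325 = pi_S3  (ok)
  8119/32650*4/15 + 1901/16325*1/15 + 9033/32650*2/15 + 3308/16325*1/15 + 508/3265*1/5 = 508/3265 = pi_S4  (ok)

Answer: 8119/32650 1901/16325 9033/32650 3308/16325 508/3265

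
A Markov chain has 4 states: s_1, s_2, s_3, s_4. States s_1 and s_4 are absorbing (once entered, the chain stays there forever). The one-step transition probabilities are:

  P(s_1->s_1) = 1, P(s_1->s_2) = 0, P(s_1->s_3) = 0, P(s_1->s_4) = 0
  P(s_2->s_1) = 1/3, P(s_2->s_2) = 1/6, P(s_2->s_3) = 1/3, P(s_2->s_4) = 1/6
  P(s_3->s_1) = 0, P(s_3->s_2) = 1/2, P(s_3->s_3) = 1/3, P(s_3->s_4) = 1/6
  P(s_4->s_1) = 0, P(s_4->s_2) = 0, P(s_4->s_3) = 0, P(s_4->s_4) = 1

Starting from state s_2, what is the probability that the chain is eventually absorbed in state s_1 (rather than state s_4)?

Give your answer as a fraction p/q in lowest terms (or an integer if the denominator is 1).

Let a_i = P(absorbed in s_1 | start in state i).
Boundary conditions: a_s_1 = 1, a_s_4 = 0.
For each transient state i, a_i = sum_j P(i->j) * a_j:
  a_s_2 = 1/3*a_s_1 + 1/6*a_s_2 + 1/3*a_s_3 + 1/6*a_s_4
  a_s_3 = 0*a_s_1 + 1/2*a_s_2 + 1/3*a_s_3 + 1/6*a_s_4

Substituting a_s_1 = 1 and a_s_4 = 0, rearrange to (I - Q) a = r where r[i] = P(i -> s_1):
  [5/6, -1/3] . (a_s_2, a_s_3) = 1/3
  [-1/2, 2/3] . (a_s_2, a_s_3) = 0

Solving yields:
  a_s_2 = 4/7
  a_s_3 = 3/7

Starting state is s_2, so the absorption probability is a_s_2 = 4/7.

Answer: 4/7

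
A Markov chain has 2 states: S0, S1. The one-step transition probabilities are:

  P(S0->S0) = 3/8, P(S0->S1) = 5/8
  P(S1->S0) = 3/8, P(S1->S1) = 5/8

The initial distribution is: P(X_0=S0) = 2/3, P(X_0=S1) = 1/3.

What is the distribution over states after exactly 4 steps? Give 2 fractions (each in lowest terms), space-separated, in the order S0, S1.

Answer: 3/8 5/8

Derivation:
Propagating the distribution step by step (d_{t+1} = d_t * P):
d_0 = (S0=2/3, S1=1/3)
  d_1[S0] = 2/3*3/8 + 1/3*3/8 = 3/8
  d_1[S1] = 2/3*5/8 + 1/3*5/8 = 5/8
d_1 = (S0=3/8, S1=5/8)
  d_2[S0] = 3/8*3/8 + 5/8*3/8 = 3/8
  d_2[S1] = 3/8*5/8 + 5/8*5/8 = 5/8
d_2 = (S0=3/8, S1=5/8)
  d_3[S0] = 3/8*3/8 + 5/8*3/8 = 3/8
  d_3[S1] = 3/8*5/8 + 5/8*5/8 = 5/8
d_3 = (S0=3/8, S1=5/8)
  d_4[S0] = 3/8*3/8 + 5/8*3/8 = 3/8
  d_4[S1] = 3/8*5/8 + 5/8*5/8 = 5/8
d_4 = (S0=3/8, S1=5/8)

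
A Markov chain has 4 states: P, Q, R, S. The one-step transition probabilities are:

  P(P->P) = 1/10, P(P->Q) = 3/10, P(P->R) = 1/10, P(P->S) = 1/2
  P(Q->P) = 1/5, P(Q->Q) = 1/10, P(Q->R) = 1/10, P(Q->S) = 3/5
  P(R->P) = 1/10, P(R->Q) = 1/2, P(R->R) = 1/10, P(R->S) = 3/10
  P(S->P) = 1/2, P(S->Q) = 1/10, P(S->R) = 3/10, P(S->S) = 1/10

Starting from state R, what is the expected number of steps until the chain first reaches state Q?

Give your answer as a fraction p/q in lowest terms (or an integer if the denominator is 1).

Answer: 35/12

Derivation:
Let h_i = expected steps to first reach Q from state i.
Boundary: h_Q = 0.
First-step equations for the other states:
  h_P = 1 + 1/10*h_P + 3/10*h_Q + 1/10*h_R + 1/2*h_S
  h_R = 1 + 1/10*h_P + 1/2*h_Q + 1/10*h_R + 3/10*h_S
  h_S = 1 + 1/2*h_P + 1/10*h_Q + 3/10*h_R + 1/10*h_S

Substituting h_Q = 0 and rearranging gives the linear system (I - Q) h = 1:
  [9/10, -1/10, -1/2] . (h_P, h_R, h_S) = 1
  [-1/10, 9/10, -3/10] . (h_P, h_R, h_S) = 1
  [-1/2, -3/10, 9/10] . (h_P, h_R, h_S) = 1

Solving yields:
  h_P = 15/4
  h_R = 35/12
  h_S = 25/6

Starting state is R, so the expected hitting time is h_R = 35/12.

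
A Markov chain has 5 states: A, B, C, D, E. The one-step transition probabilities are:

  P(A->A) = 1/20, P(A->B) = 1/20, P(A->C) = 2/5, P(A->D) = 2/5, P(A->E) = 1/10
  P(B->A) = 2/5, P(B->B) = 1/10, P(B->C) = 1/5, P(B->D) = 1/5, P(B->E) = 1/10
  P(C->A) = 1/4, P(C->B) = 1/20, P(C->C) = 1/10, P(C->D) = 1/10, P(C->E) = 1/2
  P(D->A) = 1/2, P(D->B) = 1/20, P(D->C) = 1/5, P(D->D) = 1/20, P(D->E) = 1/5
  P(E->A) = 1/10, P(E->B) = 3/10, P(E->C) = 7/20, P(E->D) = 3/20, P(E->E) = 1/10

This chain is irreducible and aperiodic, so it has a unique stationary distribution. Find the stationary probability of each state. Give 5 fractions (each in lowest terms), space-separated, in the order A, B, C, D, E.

The stationary distribution satisfies pi = pi * P, i.e.:
  pi_A = 1/20*pi_A + 2/5*pi_B + 1/4*pi_C + 1/2*pi_D + 1/10*pi_E
  pi_B = 1/20*pi_A + 1/10*pi_B + 1/20*pi_C + 1/20*pi_D + 3/10*pi_E
  pi_C = 2/5*pi_A + 1/5*pi_B + 1/10*pi_C + 1/5*pi_D + 7/20*pi_E
  pi_D = 2/5*pi_A + 1/5*pi_B + 1/10*pi_C + 1/20*pi_D + 3/20*pi_E
  pi_E = 1/10*pi_A + 1/10*pi_B + 1/2*pi_C + 1/5*pi_D + 1/10*pi_E
with normalization: pi_A + pi_B + pi_C + pi_D + pi_E = 1.

Using the first 4 balance equations plus normalization, the linear system A*pi = b is:
  [-19/20, 2/5, 1/4, 1/2, 1/10] . pi = 0
  [1/20, -9/10, 1/20, 1/20, 3/10] . pi = 0
  [2/5, 1/5, -9/10, 1/5, 7/20] . pi = 0
  [2/5, 1/5, 1/10, -19/20, 3/20] . pi = 0
  [1, 1, 1, 1, 1] . pi = 1

Solving yields:
  pi_A = 31173/133948
  pi_B = 7401/66974
  pi_C = 34039/133948
  pi_D = 6119/33487
  pi_E = 14729/66974

Verification (pi * P):
  31173/133948*1/20 + 7401/66974*2/5 + 34039/133948*1/4 + 6119/33487*1/2 + 14729/66974*1/10 = 31173/133948 = pi_A  (ok)
  31173/133948*1/20 + 7401/66974*1/10 + 34039/133948*1/20 + 6119/33487*1/20 + 14729/66974*3/10 = 7401/66974 = pi_B  (ok)
  31173/133948*2/5 + 7401/66974*1/5 + 34039/133948*1/10 + 6119/33487*1/5 + 14729/66974*7/20 = 34039/133948 = pi_C  (ok)
  31173/133948*2/5 + 7401/66974*1/5 + 34039/133948*1/10 + 6119/33487*1/20 + 14729/66974*3/20 = 6119/33487 = pi_D  (ok)
  31173/133948*1/10 + 7401/66974*1/10 + 34039/133948*1/2 + 6119/33487*1/5 + 14729/66974*1/10 = 14729/66974 = pi_E  (ok)

Answer: 31173/133948 7401/66974 34039/133948 6119/33487 14729/66974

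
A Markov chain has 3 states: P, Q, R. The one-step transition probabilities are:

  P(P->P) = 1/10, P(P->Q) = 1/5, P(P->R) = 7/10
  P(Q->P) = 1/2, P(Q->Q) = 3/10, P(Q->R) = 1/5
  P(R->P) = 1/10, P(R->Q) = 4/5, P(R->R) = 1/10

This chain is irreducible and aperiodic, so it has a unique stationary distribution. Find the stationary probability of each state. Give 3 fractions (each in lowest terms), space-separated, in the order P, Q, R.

The stationary distribution satisfies pi = pi * P, i.e.:
  pi_P = 1/10*pi_P + 1/2*pi_Q + 1/10*pi_R
  pi_Q = 1/5*pi_P + 3/10*pi_Q + 4/5*pi_R
  pi_R = 7/10*pi_P + 1/5*pi_Q + 1/10*pi_R
with normalization: pi_P + pi_Q + pi_R = 1.

Using the first 2 balance equations plus normalization, the linear system A*pi = b is:
  [-9/10, 1/2, 1/10] . pi = 0
  [1/5, -7/10, 4/5] . pi = 0
  [1, 1, 1] . pi = 1

Solving yields:
  pi_P = 47/174
  pi_Q = 37/87
  pi_R = 53/174

Verification (pi * P):
  47/174*1/10 + 37/87*1/2 + 53/174*1/10 = 47/174 = pi_P  (ok)
  47/174*1/5 + 37/87*3/10 + 53/174*4/5 = 37/87 = pi_Q  (ok)
  47/174*7/10 + 37/87*1/5 + 53/174*1/10 = 53/174 = pi_R  (ok)

Answer: 47/174 37/87 53/174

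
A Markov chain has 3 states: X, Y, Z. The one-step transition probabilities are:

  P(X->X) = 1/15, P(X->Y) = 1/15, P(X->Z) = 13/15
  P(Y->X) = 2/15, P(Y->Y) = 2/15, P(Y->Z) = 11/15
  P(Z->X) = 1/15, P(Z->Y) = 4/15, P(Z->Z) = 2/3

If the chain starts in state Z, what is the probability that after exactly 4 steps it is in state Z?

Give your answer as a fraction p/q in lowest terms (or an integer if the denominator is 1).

Computing P^4 by repeated multiplication:
P^1 =
  X: [1/15, 1/15, 13/15]
  Y: [2/15, 2/15, 11/15]
  Z: [1/15, 4/15, 2/3]
P^2 =
  X: [16/225, 11/45, 154/225]
  Y: [17/225, 2/9, 158/225]
  Z: [19/225, 49/225, 157/225]
P^3 =
  X: [56/675, 742/3375, 2353/3375]
  Y: [11/135, 749/3375, 2351/3375]
  Z: [274/3375, 149/675, 2356/3375]
P^4 =
  X: [4117/50625, 11176/50625, 35332/50625]
  Y: [4124/50625, 11177/50625, 35324/50625]
  Z: [824/10125, 11188/50625, 35317/50625]

(P^4)[Z -> Z] = 35317/50625

Answer: 35317/50625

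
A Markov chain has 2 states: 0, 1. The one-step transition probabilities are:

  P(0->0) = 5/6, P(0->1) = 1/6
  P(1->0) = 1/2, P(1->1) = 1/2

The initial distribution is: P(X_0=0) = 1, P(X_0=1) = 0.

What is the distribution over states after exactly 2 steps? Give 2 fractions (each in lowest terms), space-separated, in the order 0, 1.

Answer: 7/9 2/9

Derivation:
Propagating the distribution step by step (d_{t+1} = d_t * P):
d_0 = (0=1, 1=0)
  d_1[0] = 1*5/6 + 0*1/2 = 5/6
  d_1[1] = 1*1/6 + 0*1/2 = 1/6
d_1 = (0=5/6, 1=1/6)
  d_2[0] = 5/6*5/6 + 1/6*1/2 = 7/9
  d_2[1] = 5/6*1/6 + 1/6*1/2 = 2/9
d_2 = (0=7/9, 1=2/9)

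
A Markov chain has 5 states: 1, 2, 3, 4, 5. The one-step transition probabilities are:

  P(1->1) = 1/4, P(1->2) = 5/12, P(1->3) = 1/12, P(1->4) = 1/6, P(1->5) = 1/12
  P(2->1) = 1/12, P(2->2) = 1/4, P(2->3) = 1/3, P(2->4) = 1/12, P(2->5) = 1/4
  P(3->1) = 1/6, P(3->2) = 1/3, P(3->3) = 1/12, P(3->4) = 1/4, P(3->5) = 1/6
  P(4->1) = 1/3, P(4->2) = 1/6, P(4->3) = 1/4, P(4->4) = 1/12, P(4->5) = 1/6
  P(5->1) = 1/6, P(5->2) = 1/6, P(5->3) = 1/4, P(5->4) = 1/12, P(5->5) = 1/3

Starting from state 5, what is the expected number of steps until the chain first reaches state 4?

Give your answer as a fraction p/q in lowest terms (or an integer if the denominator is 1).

Answer: 38/5

Derivation:
Let h_i = expected steps to first reach 4 from state i.
Boundary: h_4 = 0.
First-step equations for the other states:
  h_1 = 1 + 1/4*h_1 + 5/12*h_2 + 1/12*h_3 + 1/6*h_4 + 1/12*h_5
  h_2 = 1 + 1/12*h_1 + 1/4*h_2 + 1/3*h_3 + 1/12*h_4 + 1/4*h_5
  h_3 = 1 + 1/6*h_1 + 1/3*h_2 + 1/12*h_3 + 1/4*h_4 + 1/6*h_5
  h_5 = 1 + 1/6*h_1 + 1/6*h_2 + 1/4*h_3 + 1/12*h_4 + 1/3*h_5

Substituting h_4 = 0 and rearranging gives the linear system (I - Q) h = 1:
  [3/4, -5/12, -1/12, -1/12] . (h_1, h_2, h_3, h_5) = 1
  [-1/12, 3/4, -1/3, -1/4] . (h_1, h_2, h_3, h_5) = 1
  [-1/6, -1/3, 11/12, -1/6] . (h_1, h_2, h_3, h_5) = 1
  [-1/6, -1/6, -1/4, 2/3] . (h_1, h_2, h_3, h_5) = 1

Solving yields:
  h_1 = 532/75
  h_2 = 566/75
  h_3 = 488/75
  h_5 = 38/5

Starting state is 5, so the expected hitting time is h_5 = 38/5.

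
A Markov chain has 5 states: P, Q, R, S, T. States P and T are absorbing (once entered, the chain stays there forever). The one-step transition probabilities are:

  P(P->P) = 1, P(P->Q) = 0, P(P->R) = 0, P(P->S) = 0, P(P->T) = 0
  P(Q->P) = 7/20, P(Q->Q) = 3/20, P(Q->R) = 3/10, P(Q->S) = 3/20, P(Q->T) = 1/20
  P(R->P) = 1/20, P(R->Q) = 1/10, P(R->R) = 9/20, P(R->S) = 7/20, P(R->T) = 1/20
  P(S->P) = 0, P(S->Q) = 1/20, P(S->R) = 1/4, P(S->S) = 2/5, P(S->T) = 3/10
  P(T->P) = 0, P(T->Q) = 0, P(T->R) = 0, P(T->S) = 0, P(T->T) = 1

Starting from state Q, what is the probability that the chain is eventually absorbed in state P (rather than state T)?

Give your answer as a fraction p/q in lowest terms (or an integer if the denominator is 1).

Answer: 383/700

Derivation:
Let a_i = P(absorbed in P | start in state i).
Boundary conditions: a_P = 1, a_T = 0.
For each transient state i, a_i = sum_j P(i->j) * a_j:
  a_Q = 7/20*a_P + 3/20*a_Q + 3/10*a_R + 3/20*a_S + 1/20*a_T
  a_R = 1/20*a_P + 1/10*a_Q + 9/20*a_R + 7/20*a_S + 1/20*a_T
  a_S = 0*a_P + 1/20*a_Q + 1/4*a_R + 2/5*a_S + 3/10*a_T

Substituting a_P = 1 and a_T = 0, rearrange to (I - Q) a = r where r[i] = P(i -> P):
  [17/20, -3/10, -3/20] . (a_Q, a_R, a_S) = 7/20
  [-1/10, 11/20, -7/20] . (a_Q, a_R, a_S) = 1/20
  [-1/20, -1/4, 3/5] . (a_Q, a_R, a_S) = 0

Solving yields:
  a_Q = 383/700
  a_R = 209/700
  a_S = 17/100

Starting state is Q, so the absorption probability is a_Q = 383/700.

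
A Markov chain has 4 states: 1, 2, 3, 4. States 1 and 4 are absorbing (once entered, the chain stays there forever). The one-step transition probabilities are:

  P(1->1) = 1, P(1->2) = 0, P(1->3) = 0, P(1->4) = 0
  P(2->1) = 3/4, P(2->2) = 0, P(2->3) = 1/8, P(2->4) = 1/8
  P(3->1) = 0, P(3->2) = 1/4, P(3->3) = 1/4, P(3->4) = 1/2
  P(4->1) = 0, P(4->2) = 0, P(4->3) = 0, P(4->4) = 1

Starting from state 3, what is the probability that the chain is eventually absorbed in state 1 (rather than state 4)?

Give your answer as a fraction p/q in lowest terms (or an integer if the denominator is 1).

Let a_i = P(absorbed in 1 | start in state i).
Boundary conditions: a_1 = 1, a_4 = 0.
For each transient state i, a_i = sum_j P(i->j) * a_j:
  a_2 = 3/4*a_1 + 0*a_2 + 1/8*a_3 + 1/8*a_4
  a_3 = 0*a_1 + 1/4*a_2 + 1/4*a_3 + 1/2*a_4

Substituting a_1 = 1 and a_4 = 0, rearrange to (I - Q) a = r where r[i] = P(i -> 1):
  [1, -1/8] . (a_2, a_3) = 3/4
  [-1/4, 3/4] . (a_2, a_3) = 0

Solving yields:
  a_2 = 18/23
  a_3 = 6/23

Starting state is 3, so the absorption probability is a_3 = 6/23.

Answer: 6/23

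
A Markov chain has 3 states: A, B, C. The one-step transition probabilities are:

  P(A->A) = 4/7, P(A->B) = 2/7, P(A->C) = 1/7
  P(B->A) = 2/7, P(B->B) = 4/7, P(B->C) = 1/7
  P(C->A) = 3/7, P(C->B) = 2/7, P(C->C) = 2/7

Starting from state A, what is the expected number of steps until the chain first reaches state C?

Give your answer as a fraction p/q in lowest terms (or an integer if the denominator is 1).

Let h_i = expected steps to first reach C from state i.
Boundary: h_C = 0.
First-step equations for the other states:
  h_A = 1 + 4/7*h_A + 2/7*h_B + 1/7*h_C
  h_B = 1 + 2/7*h_A + 4/7*h_B + 1/7*h_C

Substituting h_C = 0 and rearranging gives the linear system (I - Q) h = 1:
  [3/7, -2/7] . (h_A, h_B) = 1
  [-2/7, 3/7] . (h_A, h_B) = 1

Solving yields:
  h_A = 7
  h_B = 7

Starting state is A, so the expected hitting time is h_A = 7.

Answer: 7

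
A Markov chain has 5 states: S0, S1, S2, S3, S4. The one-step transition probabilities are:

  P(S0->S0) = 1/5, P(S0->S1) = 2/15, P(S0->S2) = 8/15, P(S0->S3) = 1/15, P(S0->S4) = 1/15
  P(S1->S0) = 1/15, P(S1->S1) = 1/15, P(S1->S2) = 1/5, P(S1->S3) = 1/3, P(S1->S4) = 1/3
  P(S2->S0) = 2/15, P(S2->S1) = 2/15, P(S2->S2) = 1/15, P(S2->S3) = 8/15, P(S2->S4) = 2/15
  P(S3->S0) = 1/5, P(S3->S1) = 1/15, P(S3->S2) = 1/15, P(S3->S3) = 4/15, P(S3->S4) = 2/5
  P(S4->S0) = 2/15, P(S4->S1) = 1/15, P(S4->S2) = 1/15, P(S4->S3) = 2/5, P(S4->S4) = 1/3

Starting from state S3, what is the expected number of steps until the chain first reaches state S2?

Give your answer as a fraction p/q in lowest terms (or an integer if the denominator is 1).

Let h_i = expected steps to first reach S2 from state i.
Boundary: h_S2 = 0.
First-step equations for the other states:
  h_S0 = 1 + 1/5*h_S0 + 2/15*h_S1 + 8/15*h_S2 + 1/15*h_S3 + 1/15*h_S4
  h_S1 = 1 + 1/15*h_S0 + 1/15*h_S1 + 1/5*h_S2 + 1/3*h_S3 + 1/3*h_S4
  h_S3 = 1 + 1/5*h_S0 + 1/15*h_S1 + 1/15*h_S2 + 4/15*h_S3 + 2/5*h_S4
  h_S4 = 1 + 2/15*h_S0 + 1/15*h_S1 + 1/15*h_S2 + 2/5*h_S3 + 1/3*h_S4

Substituting h_S2 = 0 and rearranging gives the linear system (I - Q) h = 1:
  [4/5, -2/15, -1/15, -1/15] . (h_S0, h_S1, h_S3, h_S4) = 1
  [-1/15, 14/15, -1/3, -1/3] . (h_S0, h_S1, h_S3, h_S4) = 1
  [-1/5, -1/15, 11/15, -2/5] . (h_S0, h_S1, h_S3, h_S4) = 1
  [-2/15, -1/15, -2/5, 2/3] . (h_S0, h_S1, h_S3, h_S4) = 1

Solving yields:
  h_S0 = 27660/8303
  h_S1 = 49545/8303
  h_S3 = 53340/8303
  h_S4 = 54945/8303

Starting state is S3, so the expected hitting time is h_S3 = 53340/8303.

Answer: 53340/8303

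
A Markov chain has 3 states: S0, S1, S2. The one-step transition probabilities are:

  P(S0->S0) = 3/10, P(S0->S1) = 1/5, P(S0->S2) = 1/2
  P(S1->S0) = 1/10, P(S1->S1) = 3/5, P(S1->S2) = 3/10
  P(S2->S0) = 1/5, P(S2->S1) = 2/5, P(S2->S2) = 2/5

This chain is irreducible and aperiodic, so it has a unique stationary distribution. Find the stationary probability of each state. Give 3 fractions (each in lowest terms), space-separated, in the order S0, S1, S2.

Answer: 6/35 16/35 13/35

Derivation:
The stationary distribution satisfies pi = pi * P, i.e.:
  pi_S0 = 3/10*pi_S0 + 1/10*pi_S1 + 1/5*pi_S2
  pi_S1 = 1/5*pi_S0 + 3/5*pi_S1 + 2/5*pi_S2
  pi_S2 = 1/2*pi_S0 + 3/10*pi_S1 + 2/5*pi_S2
with normalization: pi_S0 + pi_S1 + pi_S2 = 1.

Using the first 2 balance equations plus normalization, the linear system A*pi = b is:
  [-7/10, 1/10, 1/5] . pi = 0
  [1/5, -2/5, 2/5] . pi = 0
  [1, 1, 1] . pi = 1

Solving yields:
  pi_S0 = 6/35
  pi_S1 = 16/35
  pi_S2 = 13/35

Verification (pi * P):
  6/35*3/10 + 16/35*1/10 + 13/35*1/5 = 6/35 = pi_S0  (ok)
  6/35*1/5 + 16/35*3/5 + 13/35*2/5 = 16/35 = pi_S1  (ok)
  6/35*1/2 + 16/35*3/10 + 13/35*2/5 = 13/35 = pi_S2  (ok)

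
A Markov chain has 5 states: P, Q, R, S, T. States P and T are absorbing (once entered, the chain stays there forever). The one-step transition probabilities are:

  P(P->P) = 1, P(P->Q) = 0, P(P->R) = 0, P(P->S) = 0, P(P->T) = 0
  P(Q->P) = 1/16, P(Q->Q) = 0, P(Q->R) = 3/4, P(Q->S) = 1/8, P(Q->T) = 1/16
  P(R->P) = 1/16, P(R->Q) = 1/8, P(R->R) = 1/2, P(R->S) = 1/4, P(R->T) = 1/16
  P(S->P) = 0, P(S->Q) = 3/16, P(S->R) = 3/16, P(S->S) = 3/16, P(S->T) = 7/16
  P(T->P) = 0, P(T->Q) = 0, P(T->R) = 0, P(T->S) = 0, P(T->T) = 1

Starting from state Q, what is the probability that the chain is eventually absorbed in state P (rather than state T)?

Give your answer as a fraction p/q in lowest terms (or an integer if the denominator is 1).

Let a_i = P(absorbed in P | start in state i).
Boundary conditions: a_P = 1, a_T = 0.
For each transient state i, a_i = sum_j P(i->j) * a_j:
  a_Q = 1/16*a_P + 0*a_Q + 3/4*a_R + 1/8*a_S + 1/16*a_T
  a_R = 1/16*a_P + 1/8*a_Q + 1/2*a_R + 1/4*a_S + 1/16*a_T
  a_S = 0*a_P + 3/16*a_Q + 3/16*a_R + 3/16*a_S + 7/16*a_T

Substituting a_P = 1 and a_T = 0, rearrange to (I - Q) a = r where r[i] = P(i -> P):
  [1, -3/4, -1/8] . (a_Q, a_R, a_S) = 1/16
  [-1/8, 1/2, -1/4] . (a_Q, a_R, a_S) = 1/16
  [-3/16, -3/16, 13/16] . (a_Q, a_R, a_S) = 0

Solving yields:
  a_Q = 127/478
  a_R = 60/239
  a_S = 57/478

Starting state is Q, so the absorption probability is a_Q = 127/478.

Answer: 127/478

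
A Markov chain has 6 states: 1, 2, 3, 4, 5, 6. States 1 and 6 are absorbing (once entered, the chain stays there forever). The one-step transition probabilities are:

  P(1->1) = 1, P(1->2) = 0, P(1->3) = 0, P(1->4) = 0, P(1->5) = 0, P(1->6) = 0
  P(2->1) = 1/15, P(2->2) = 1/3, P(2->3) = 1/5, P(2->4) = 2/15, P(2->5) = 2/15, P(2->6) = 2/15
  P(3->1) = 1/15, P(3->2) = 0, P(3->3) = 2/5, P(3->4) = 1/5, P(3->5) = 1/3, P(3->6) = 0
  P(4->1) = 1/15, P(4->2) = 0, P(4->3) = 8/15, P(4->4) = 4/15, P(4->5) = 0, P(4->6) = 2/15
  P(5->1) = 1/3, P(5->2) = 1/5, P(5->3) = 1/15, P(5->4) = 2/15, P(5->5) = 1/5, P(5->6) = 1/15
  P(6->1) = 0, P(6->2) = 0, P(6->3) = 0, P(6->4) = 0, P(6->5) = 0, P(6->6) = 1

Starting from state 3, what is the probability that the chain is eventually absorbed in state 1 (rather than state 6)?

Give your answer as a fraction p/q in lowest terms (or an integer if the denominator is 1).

Let a_i = P(absorbed in 1 | start in state i).
Boundary conditions: a_1 = 1, a_6 = 0.
For each transient state i, a_i = sum_j P(i->j) * a_j:
  a_2 = 1/15*a_1 + 1/3*a_2 + 1/5*a_3 + 2/15*a_4 + 2/15*a_5 + 2/15*a_6
  a_3 = 1/15*a_1 + 0*a_2 + 2/5*a_3 + 1/5*a_4 + 1/3*a_5 + 0*a_6
  a_4 = 1/15*a_1 + 0*a_2 + 8/15*a_3 + 4/15*a_4 + 0*a_5 + 2/15*a_6
  a_5 = 1/3*a_1 + 1/5*a_2 + 1/15*a_3 + 2/15*a_4 + 1/5*a_5 + 1/15*a_6

Substituting a_1 = 1 and a_6 = 0, rearrange to (I - Q) a = r where r[i] = P(i -> 1):
  [2/3, -1/5, -2/15, -2/15] . (a_2, a_3, a_4, a_5) = 1/15
  [0, 3/5, -1/5, -1/3] . (a_2, a_3, a_4, a_5) = 1/15
  [0, -8/15, 11/15, 0] . (a_2, a_3, a_4, a_5) = 1/15
  [-1/5, -1/15, -2/15, 4/5] . (a_2, a_3, a_4, a_5) = 1/3

Solving yields:
  a_2 = 1256/2155
  a_3 = 1547/2155
  a_4 = 1321/2155
  a_5 = 1561/2155

Starting state is 3, so the absorption probability is a_3 = 1547/2155.

Answer: 1547/2155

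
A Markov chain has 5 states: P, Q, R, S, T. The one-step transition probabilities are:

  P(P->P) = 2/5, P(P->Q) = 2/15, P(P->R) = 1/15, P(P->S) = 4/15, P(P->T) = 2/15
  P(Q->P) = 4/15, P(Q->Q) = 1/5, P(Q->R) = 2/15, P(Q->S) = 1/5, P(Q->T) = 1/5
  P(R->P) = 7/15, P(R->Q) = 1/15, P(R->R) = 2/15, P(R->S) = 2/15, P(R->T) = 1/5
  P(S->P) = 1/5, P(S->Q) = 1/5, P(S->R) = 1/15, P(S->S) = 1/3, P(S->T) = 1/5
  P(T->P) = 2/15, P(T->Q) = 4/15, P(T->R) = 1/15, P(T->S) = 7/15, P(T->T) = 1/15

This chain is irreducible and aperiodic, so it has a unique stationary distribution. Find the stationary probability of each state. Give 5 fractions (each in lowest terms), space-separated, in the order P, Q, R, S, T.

The stationary distribution satisfies pi = pi * P, i.e.:
  pi_P = 2/5*pi_P + 4/15*pi_Q + 7/15*pi_R + 1/5*pi_S + 2/15*pi_T
  pi_Q = 2/15*pi_P + 1/5*pi_Q + 1/15*pi_R + 1/5*pi_S + 4/15*pi_T
  pi_R = 1/15*pi_P + 2/15*pi_Q + 2/15*pi_R + 1/15*pi_S + 1/15*pi_T
  pi_S = 4/15*pi_P + 1/5*pi_Q + 2/15*pi_R + 1/3*pi_S + 7/15*pi_T
  pi_T = 2/15*pi_P + 1/5*pi_Q + 1/5*pi_R + 1/5*pi_S + 1/15*pi_T
with normalization: pi_P + pi_Q + pi_R + pi_S + pi_T = 1.

Using the first 4 balance equations plus normalization, the linear system A*pi = b is:
  [-3/5, 4/15, 7/15, 1/5, 2/15] . pi = 0
  [2/15, -4/5, 1/15, 1/5, 4/15] . pi = 0
  [1/15, 2/15, -13/15, 1/15, 1/15] . pi = 0
  [4/15, 1/5, 2/15, -2/3, 7/15] . pi = 0
  [1, 1, 1, 1, 1] . pi = 1

Solving yields:
  pi_P = 6067/21680
  pi_Q = 3919/21680
  pi_R = 3657/43360
  pi_S = 12793/43360
  pi_T = 3469/21680

Verification (pi * P):
  6067/21680*2/5 + 3919/21680*4/15 + 3657/43360*7/15 + 12793/43360*1/5 + 3469/21680*2/15 = 6067/21680 = pi_P  (ok)
  6067/21680*2/15 + 3919/21680*1/5 + 3657/43360*1/15 + 12793/43360*1/5 + 3469/21680*4/15 = 3919/21680 = pi_Q  (ok)
  6067/21680*1/15 + 3919/21680*2/15 + 3657/43360*2/15 + 12793/43360*1/15 + 3469/21680*1/15 = 3657/43360 = pi_R  (ok)
  6067/21680*4/15 + 3919/21680*1/5 + 3657/43360*2/15 + 12793/43360*1/3 + 3469/21680*7/15 = 12793/43360 = pi_S  (ok)
  6067/21680*2/15 + 3919/21680*1/5 + 3657/43360*1/5 + 12793/43360*1/5 + 3469/21680*1/15 = 3469/21680 = pi_T  (ok)

Answer: 6067/21680 3919/21680 3657/43360 12793/43360 3469/21680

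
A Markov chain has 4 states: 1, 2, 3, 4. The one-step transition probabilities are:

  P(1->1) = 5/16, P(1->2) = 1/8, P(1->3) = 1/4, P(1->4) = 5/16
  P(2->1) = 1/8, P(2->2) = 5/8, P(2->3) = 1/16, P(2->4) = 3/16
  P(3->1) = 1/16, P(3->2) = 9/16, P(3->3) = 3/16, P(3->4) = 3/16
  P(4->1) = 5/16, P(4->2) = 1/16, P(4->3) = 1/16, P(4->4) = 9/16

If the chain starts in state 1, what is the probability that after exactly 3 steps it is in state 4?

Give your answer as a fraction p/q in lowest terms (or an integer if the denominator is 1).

Computing P^3 by repeated multiplication:
P^1 =
  1: [5/16, 1/8, 1/4, 5/16]
  2: [1/8, 5/8, 1/16, 3/16]
  3: [1/16, 9/16, 3/16, 3/16]
  4: [5/16, 1/16, 1/16, 9/16]
P^2 =
  1: [29/128, 71/256, 39/256, 11/32]
  2: [23/128, 29/64, 3/32, 35/128]
  3: [41/256, 61/128, 25/256, 17/64]
  4: [73/256, 19/128, 33/256, 7/16]
P^3 =
  1: [911/4096, 1265/4096, 127/1024, 353/1024]
  2: [209/1024, 769/2048, 221/2048, 5/16]
  3: [407/2048, 1595/4096, 429/4096, 629/2048]
  4: [517/2048, 935/4096, 541/4096, 793/2048]

(P^3)[1 -> 4] = 353/1024

Answer: 353/1024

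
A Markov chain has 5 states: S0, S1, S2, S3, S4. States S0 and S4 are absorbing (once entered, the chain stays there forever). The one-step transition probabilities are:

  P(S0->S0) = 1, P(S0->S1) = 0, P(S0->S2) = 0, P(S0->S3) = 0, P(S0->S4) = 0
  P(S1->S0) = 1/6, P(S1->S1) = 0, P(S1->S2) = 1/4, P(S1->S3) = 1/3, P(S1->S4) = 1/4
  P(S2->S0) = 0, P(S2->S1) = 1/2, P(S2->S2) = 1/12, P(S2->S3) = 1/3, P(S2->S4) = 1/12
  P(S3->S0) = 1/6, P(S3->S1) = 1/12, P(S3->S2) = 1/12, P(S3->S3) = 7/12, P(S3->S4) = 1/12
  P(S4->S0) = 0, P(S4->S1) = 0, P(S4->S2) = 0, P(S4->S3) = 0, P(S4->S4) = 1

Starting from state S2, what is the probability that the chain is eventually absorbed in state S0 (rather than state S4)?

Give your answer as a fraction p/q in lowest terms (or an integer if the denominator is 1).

Let a_i = P(absorbed in S0 | start in state i).
Boundary conditions: a_S0 = 1, a_S4 = 0.
For each transient state i, a_i = sum_j P(i->j) * a_j:
  a_S1 = 1/6*a_S0 + 0*a_S1 + 1/4*a_S2 + 1/3*a_S3 + 1/4*a_S4
  a_S2 = 0*a_S0 + 1/2*a_S1 + 1/12*a_S2 + 1/3*a_S3 + 1/12*a_S4
  a_S3 = 1/6*a_S0 + 1/12*a_S1 + 1/12*a_S2 + 7/12*a_S3 + 1/12*a_S4

Substituting a_S0 = 1 and a_S4 = 0, rearrange to (I - Q) a = r where r[i] = P(i -> S0):
  [1, -1/4, -1/3] . (a_S1, a_S2, a_S3) = 1/6
  [-1/2, 11/12, -1/3] . (a_S1, a_S2, a_S3) = 0
  [-1/12, -1/12, 5/12] . (a_S1, a_S2, a_S3) = 1/6

Solving yields:
  a_S1 = 107/221
  a_S2 = 106/221
  a_S3 = 131/221

Starting state is S2, so the absorption probability is a_S2 = 106/221.

Answer: 106/221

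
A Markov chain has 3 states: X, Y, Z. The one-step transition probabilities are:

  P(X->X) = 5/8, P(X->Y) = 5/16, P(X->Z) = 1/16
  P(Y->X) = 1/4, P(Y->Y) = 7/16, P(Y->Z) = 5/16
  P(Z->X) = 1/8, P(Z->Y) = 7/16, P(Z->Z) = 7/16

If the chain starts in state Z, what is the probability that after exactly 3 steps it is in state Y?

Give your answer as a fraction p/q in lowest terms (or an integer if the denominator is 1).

Computing P^3 by repeated multiplication:
P^1 =
  X: [5/8, 5/16, 1/16]
  Y: [1/4, 7/16, 5/16]
  Z: [1/8, 7/16, 7/16]
P^2 =
  X: [61/128, 23/64, 21/128]
  Y: [39/128, 13/32, 37/128]
  Z: [31/128, 27/64, 43/128]
P^3 =
  X: [209/512, 387/1024, 219/1024]
  Y: [21/64, 409/1024, 279/1024]
  Z: [153/512, 417/1024, 301/1024]

(P^3)[Z -> Y] = 417/1024

Answer: 417/1024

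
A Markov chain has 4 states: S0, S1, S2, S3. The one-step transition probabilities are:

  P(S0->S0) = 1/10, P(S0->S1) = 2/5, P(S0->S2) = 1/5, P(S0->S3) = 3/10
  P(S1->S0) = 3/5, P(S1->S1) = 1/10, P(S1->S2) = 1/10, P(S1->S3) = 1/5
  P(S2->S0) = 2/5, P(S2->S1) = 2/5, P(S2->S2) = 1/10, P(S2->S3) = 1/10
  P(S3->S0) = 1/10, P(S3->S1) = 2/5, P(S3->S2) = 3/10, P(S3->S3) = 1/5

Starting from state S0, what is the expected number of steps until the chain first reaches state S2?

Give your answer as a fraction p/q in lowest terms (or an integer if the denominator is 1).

Answer: 1430/277

Derivation:
Let h_i = expected steps to first reach S2 from state i.
Boundary: h_S2 = 0.
First-step equations for the other states:
  h_S0 = 1 + 1/10*h_S0 + 2/5*h_S1 + 1/5*h_S2 + 3/10*h_S3
  h_S1 = 1 + 3/5*h_S0 + 1/10*h_S1 + 1/10*h_S2 + 1/5*h_S3
  h_S3 = 1 + 1/10*h_S0 + 2/5*h_S1 + 3/10*h_S2 + 1/5*h_S3

Substituting h_S2 = 0 and rearranging gives the linear system (I - Q) h = 1:
  [9/10, -2/5, -3/10] . (h_S0, h_S1, h_S3) = 1
  [-3/5, 9/10, -1/5] . (h_S0, h_S1, h_S3) = 1
  [-1/10, -2/5, 4/5] . (h_S0, h_S1, h_S3) = 1

Solving yields:
  h_S0 = 1430/277
  h_S1 = 1550/277
  h_S3 = 1300/277

Starting state is S0, so the expected hitting time is h_S0 = 1430/277.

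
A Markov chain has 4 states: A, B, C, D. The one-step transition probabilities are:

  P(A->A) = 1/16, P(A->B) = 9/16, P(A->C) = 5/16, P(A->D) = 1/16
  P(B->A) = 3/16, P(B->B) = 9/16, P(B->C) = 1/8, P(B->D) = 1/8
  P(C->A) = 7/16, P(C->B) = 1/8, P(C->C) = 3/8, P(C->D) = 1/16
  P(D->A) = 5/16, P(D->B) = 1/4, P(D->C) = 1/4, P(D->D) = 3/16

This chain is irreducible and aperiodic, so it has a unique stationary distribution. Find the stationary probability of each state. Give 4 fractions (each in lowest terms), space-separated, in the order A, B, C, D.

The stationary distribution satisfies pi = pi * P, i.e.:
  pi_A = 1/16*pi_A + 3/16*pi_B + 7/16*pi_C + 5/16*pi_D
  pi_B = 9/16*pi_A + 9/16*pi_B + 1/8*pi_C + 1/4*pi_D
  pi_C = 5/16*pi_A + 1/8*pi_B + 3/8*pi_C + 1/4*pi_D
  pi_D = 1/16*pi_A + 1/8*pi_B + 1/16*pi_C + 3/16*pi_D
with normalization: pi_A + pi_B + pi_C + pi_D = 1.

Using the first 3 balance equations plus normalization, the linear system A*pi = b is:
  [-15/16, 3/16, 7/16, 5/16] . pi = 0
  [9/16, -7/16, 1/8, 1/4] . pi = 0
  [5/16, 1/8, -5/8, 1/4] . pi = 0
  [1, 1, 1, 1] . pi = 1

Solving yields:
  pi_A = 363/1567
  pi_B = 666/1567
  pi_C = 757/3134
  pi_D = 319/3134

Verification (pi * P):
  363/1567*1/16 + 666/1567*3/16 + 757/3134*7/16 + 319/3134*5/16 = 363/1567 = pi_A  (ok)
  363/1567*9/16 + 666/1567*9/16 + 757/3134*1/8 + 319/3134*1/4 = 666/1567 = pi_B  (ok)
  363/1567*5/16 + 666/1567*1/8 + 757/3134*3/8 + 319/3134*1/4 = 757/3134 = pi_C  (ok)
  363/1567*1/16 + 666/1567*1/8 + 757/3134*1/16 + 319/3134*3/16 = 319/3134 = pi_D  (ok)

Answer: 363/1567 666/1567 757/3134 319/3134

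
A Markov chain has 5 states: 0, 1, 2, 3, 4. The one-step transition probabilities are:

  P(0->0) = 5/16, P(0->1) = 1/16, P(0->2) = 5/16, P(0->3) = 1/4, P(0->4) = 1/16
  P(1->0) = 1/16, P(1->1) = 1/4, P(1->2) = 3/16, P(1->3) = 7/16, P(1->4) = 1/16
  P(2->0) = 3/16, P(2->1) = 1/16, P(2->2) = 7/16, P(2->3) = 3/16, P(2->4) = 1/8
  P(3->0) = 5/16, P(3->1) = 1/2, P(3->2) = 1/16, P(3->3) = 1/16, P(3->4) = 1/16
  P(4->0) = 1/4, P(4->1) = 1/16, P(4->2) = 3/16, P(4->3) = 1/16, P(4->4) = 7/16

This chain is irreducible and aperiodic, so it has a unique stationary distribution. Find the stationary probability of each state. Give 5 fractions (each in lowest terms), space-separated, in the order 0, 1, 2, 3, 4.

The stationary distribution satisfies pi = pi * P, i.e.:
  pi_0 = 5/16*pi_0 + 1/16*pi_1 + 3/16*pi_2 + 5/16*pi_3 + 1/4*pi_4
  pi_1 = 1/16*pi_0 + 1/4*pi_1 + 1/16*pi_2 + 1/2*pi_3 + 1/16*pi_4
  pi_2 = 5/16*pi_0 + 3/16*pi_1 + 7/16*pi_2 + 1/16*pi_3 + 3/16*pi_4
  pi_3 = 1/4*pi_0 + 7/16*pi_1 + 3/16*pi_2 + 1/16*pi_3 + 1/16*pi_4
  pi_4 = 1/16*pi_0 + 1/16*pi_1 + 1/8*pi_2 + 1/16*pi_3 + 7/16*pi_4
with normalization: pi_0 + pi_1 + pi_2 + pi_3 + pi_4 = 1.

Using the first 4 balance equations plus normalization, the linear system A*pi = b is:
  [-11/16, 1/16, 3/16, 5/16, 1/4] . pi = 0
  [1/16, -3/4, 1/16, 1/2, 1/16] . pi = 0
  [5/16, 3/16, -9/16, 1/16, 3/16] . pi = 0
  [1/4, 7/16, 3/16, -15/16, 1/16] . pi = 0
  [1, 1, 1, 1, 1] . pi = 1

Solving yields:
  pi_0 = 504/2231
  pi_1 = 841/4462
  pi_2 = 3953/15617
  pi_3 = 6471/31234
  pi_4 = 1957/15617

Verification (pi * P):
  504/2231*5/16 + 841/4462*1/16 + 3953/15617*3/16 + 6471/31234*5/16 + 1957/15617*1/4 = 504/2231 = pi_0  (ok)
  504/2231*1/16 + 841/4462*1/4 + 3953/15617*1/16 + 6471/31234*1/2 + 1957/15617*1/16 = 841/4462 = pi_1  (ok)
  504/2231*5/16 + 841/4462*3/16 + 3953/15617*7/16 + 6471/31234*1/16 + 1957/15617*3/16 = 3953/15617 = pi_2  (ok)
  504/2231*1/4 + 841/4462*7/16 + 3953/15617*3/16 + 6471/31234*1/16 + 1957/15617*1/16 = 6471/31234 = pi_3  (ok)
  504/2231*1/16 + 841/4462*1/16 + 3953/15617*1/8 + 6471/31234*1/16 + 1957/15617*7/16 = 1957/15617 = pi_4  (ok)

Answer: 504/2231 841/4462 3953/15617 6471/31234 1957/15617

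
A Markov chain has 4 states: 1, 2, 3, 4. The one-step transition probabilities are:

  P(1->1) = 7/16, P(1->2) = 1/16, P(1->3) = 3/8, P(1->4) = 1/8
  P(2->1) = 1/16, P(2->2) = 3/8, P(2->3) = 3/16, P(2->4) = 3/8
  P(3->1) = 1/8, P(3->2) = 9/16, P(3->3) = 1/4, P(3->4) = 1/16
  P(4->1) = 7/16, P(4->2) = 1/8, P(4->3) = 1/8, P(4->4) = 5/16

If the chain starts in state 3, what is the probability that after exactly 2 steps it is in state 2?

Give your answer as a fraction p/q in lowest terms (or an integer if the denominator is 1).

Answer: 47/128

Derivation:
Computing P^2 by repeated multiplication:
P^1 =
  1: [7/16, 1/16, 3/8, 1/8]
  2: [1/16, 3/8, 3/16, 3/8]
  3: [1/8, 9/16, 1/4, 1/16]
  4: [7/16, 1/8, 1/8, 5/16]
P^2 =
  1: [19/64, 71/256, 73/256, 9/64]
  2: [61/256, 19/64, 3/16, 71/256]
  3: [19/128, 47/128, 57/256, 67/256]
  4: [45/128, 47/256, 33/128, 53/256]

(P^2)[3 -> 2] = 47/128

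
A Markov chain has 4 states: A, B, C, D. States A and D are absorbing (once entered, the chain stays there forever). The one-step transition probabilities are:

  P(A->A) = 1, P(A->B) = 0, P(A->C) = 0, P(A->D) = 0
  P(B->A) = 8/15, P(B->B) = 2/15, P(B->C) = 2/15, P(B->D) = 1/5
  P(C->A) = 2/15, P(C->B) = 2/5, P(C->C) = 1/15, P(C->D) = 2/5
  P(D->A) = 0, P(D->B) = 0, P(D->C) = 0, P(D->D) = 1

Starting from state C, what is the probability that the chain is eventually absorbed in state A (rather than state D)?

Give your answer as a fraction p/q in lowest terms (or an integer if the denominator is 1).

Let a_i = P(absorbed in A | start in state i).
Boundary conditions: a_A = 1, a_D = 0.
For each transient state i, a_i = sum_j P(i->j) * a_j:
  a_B = 8/15*a_A + 2/15*a_B + 2/15*a_C + 1/5*a_D
  a_C = 2/15*a_A + 2/5*a_B + 1/15*a_C + 2/5*a_D

Substituting a_A = 1 and a_D = 0, rearrange to (I - Q) a = r where r[i] = P(i -> A):
  [13/15, -2/15] . (a_B, a_C) = 8/15
  [-2/5, 14/15] . (a_B, a_C) = 2/15

Solving yields:
  a_B = 58/85
  a_C = 37/85

Starting state is C, so the absorption probability is a_C = 37/85.

Answer: 37/85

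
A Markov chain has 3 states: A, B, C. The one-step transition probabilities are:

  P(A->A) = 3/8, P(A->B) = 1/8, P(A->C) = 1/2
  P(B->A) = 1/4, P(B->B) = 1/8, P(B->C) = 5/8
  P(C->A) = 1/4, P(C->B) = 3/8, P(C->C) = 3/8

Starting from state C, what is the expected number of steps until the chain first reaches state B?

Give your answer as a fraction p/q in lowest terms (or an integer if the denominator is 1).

Let h_i = expected steps to first reach B from state i.
Boundary: h_B = 0.
First-step equations for the other states:
  h_A = 1 + 3/8*h_A + 1/8*h_B + 1/2*h_C
  h_C = 1 + 1/4*h_A + 3/8*h_B + 3/8*h_C

Substituting h_B = 0 and rearranging gives the linear system (I - Q) h = 1:
  [5/8, -1/2] . (h_A, h_C) = 1
  [-1/4, 5/8] . (h_A, h_C) = 1

Solving yields:
  h_A = 72/17
  h_C = 56/17

Starting state is C, so the expected hitting time is h_C = 56/17.

Answer: 56/17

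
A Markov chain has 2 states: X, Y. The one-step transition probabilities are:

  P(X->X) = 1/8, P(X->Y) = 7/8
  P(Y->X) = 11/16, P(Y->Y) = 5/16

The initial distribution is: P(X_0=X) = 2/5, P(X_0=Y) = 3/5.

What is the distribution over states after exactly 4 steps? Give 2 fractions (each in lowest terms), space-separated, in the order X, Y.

Answer: 142867/327680 184813/327680

Derivation:
Propagating the distribution step by step (d_{t+1} = d_t * P):
d_0 = (X=2/5, Y=3/5)
  d_1[X] = 2/5*1/8 + 3/5*11/16 = 37/80
  d_1[Y] = 2/5*7/8 + 3/5*5/16 = 43/80
d_1 = (X=37/80, Y=43/80)
  d_2[X] = 37/80*1/8 + 43/80*11/16 = 547/1280
  d_2[Y] = 37/80*7/8 + 43/80*5/16 = 733/1280
d_2 = (X=547/1280, Y=733/1280)
  d_3[X] = 547/1280*1/8 + 733/1280*11/16 = 9157/20480
  d_3[Y] = 547/1280*7/8 + 733/1280*5/16 = 11323/20480
d_3 = (X=9157/20480, Y=11323/20480)
  d_4[X] = 9157/20480*1/8 + 11323/20480*11/16 = 142867/327680
  d_4[Y] = 9157/20480*7/8 + 11323/20480*5/16 = 184813/327680
d_4 = (X=142867/327680, Y=184813/327680)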